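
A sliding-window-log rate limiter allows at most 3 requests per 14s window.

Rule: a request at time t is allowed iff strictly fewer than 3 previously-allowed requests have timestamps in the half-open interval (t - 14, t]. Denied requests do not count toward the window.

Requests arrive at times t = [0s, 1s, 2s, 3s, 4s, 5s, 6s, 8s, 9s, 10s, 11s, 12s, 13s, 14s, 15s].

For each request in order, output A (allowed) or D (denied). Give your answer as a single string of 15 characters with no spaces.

Tracking allowed requests in the window:
  req#1 t=0s: ALLOW
  req#2 t=1s: ALLOW
  req#3 t=2s: ALLOW
  req#4 t=3s: DENY
  req#5 t=4s: DENY
  req#6 t=5s: DENY
  req#7 t=6s: DENY
  req#8 t=8s: DENY
  req#9 t=9s: DENY
  req#10 t=10s: DENY
  req#11 t=11s: DENY
  req#12 t=12s: DENY
  req#13 t=13s: DENY
  req#14 t=14s: ALLOW
  req#15 t=15s: ALLOW

Answer: AAADDDDDDDDDDAA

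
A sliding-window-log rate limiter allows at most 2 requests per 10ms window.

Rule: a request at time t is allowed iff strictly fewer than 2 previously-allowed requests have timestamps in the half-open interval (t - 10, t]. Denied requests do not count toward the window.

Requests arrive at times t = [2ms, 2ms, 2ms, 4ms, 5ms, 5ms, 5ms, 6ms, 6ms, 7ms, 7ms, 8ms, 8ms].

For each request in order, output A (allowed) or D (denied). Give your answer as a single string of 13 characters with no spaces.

Answer: AADDDDDDDDDDD

Derivation:
Tracking allowed requests in the window:
  req#1 t=2ms: ALLOW
  req#2 t=2ms: ALLOW
  req#3 t=2ms: DENY
  req#4 t=4ms: DENY
  req#5 t=5ms: DENY
  req#6 t=5ms: DENY
  req#7 t=5ms: DENY
  req#8 t=6ms: DENY
  req#9 t=6ms: DENY
  req#10 t=7ms: DENY
  req#11 t=7ms: DENY
  req#12 t=8ms: DENY
  req#13 t=8ms: DENY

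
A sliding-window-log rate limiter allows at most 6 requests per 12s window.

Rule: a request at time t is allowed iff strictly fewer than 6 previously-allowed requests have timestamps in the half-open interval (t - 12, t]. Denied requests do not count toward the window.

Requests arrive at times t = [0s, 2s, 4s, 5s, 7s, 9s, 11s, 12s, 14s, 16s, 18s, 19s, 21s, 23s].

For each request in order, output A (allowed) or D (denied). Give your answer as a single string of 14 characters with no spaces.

Tracking allowed requests in the window:
  req#1 t=0s: ALLOW
  req#2 t=2s: ALLOW
  req#3 t=4s: ALLOW
  req#4 t=5s: ALLOW
  req#5 t=7s: ALLOW
  req#6 t=9s: ALLOW
  req#7 t=11s: DENY
  req#8 t=12s: ALLOW
  req#9 t=14s: ALLOW
  req#10 t=16s: ALLOW
  req#11 t=18s: ALLOW
  req#12 t=19s: ALLOW
  req#13 t=21s: ALLOW
  req#14 t=23s: DENY

Answer: AAAAAADAAAAAAD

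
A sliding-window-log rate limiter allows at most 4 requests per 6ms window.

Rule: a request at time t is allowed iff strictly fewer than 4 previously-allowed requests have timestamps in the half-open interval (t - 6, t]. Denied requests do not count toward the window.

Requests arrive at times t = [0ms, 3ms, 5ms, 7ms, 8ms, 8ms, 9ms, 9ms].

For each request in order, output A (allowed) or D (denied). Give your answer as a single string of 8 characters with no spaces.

Tracking allowed requests in the window:
  req#1 t=0ms: ALLOW
  req#2 t=3ms: ALLOW
  req#3 t=5ms: ALLOW
  req#4 t=7ms: ALLOW
  req#5 t=8ms: ALLOW
  req#6 t=8ms: DENY
  req#7 t=9ms: ALLOW
  req#8 t=9ms: DENY

Answer: AAAAADAD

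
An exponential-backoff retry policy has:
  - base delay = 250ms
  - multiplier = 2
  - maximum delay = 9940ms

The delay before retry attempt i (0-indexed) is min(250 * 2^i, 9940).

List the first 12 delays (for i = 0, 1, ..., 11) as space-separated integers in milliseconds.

Computing each delay:
  i=0: min(250*2^0, 9940) = 250
  i=1: min(250*2^1, 9940) = 500
  i=2: min(250*2^2, 9940) = 1000
  i=3: min(250*2^3, 9940) = 2000
  i=4: min(250*2^4, 9940) = 4000
  i=5: min(250*2^5, 9940) = 8000
  i=6: min(250*2^6, 9940) = 9940
  i=7: min(250*2^7, 9940) = 9940
  i=8: min(250*2^8, 9940) = 9940
  i=9: min(250*2^9, 9940) = 9940
  i=10: min(250*2^10, 9940) = 9940
  i=11: min(250*2^11, 9940) = 9940

Answer: 250 500 1000 2000 4000 8000 9940 9940 9940 9940 9940 9940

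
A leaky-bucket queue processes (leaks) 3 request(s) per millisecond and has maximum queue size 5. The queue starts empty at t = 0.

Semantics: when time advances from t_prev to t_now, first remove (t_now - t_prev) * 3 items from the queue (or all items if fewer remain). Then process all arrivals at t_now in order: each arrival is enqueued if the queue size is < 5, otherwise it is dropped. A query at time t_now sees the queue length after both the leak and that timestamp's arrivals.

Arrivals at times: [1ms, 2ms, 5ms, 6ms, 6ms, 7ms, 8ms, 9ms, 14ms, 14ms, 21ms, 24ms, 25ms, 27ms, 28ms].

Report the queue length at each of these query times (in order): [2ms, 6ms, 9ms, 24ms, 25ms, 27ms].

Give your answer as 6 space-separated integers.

Answer: 1 2 1 1 1 1

Derivation:
Queue lengths at query times:
  query t=2ms: backlog = 1
  query t=6ms: backlog = 2
  query t=9ms: backlog = 1
  query t=24ms: backlog = 1
  query t=25ms: backlog = 1
  query t=27ms: backlog = 1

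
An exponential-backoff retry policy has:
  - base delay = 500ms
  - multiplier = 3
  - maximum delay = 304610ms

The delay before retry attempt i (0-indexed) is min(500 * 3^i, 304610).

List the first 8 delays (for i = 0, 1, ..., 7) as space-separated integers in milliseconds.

Answer: 500 1500 4500 13500 40500 121500 304610 304610

Derivation:
Computing each delay:
  i=0: min(500*3^0, 304610) = 500
  i=1: min(500*3^1, 304610) = 1500
  i=2: min(500*3^2, 304610) = 4500
  i=3: min(500*3^3, 304610) = 13500
  i=4: min(500*3^4, 304610) = 40500
  i=5: min(500*3^5, 304610) = 121500
  i=6: min(500*3^6, 304610) = 304610
  i=7: min(500*3^7, 304610) = 304610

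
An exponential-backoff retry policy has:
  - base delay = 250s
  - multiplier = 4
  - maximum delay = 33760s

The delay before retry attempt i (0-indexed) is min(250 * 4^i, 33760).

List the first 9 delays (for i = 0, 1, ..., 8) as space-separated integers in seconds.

Answer: 250 1000 4000 16000 33760 33760 33760 33760 33760

Derivation:
Computing each delay:
  i=0: min(250*4^0, 33760) = 250
  i=1: min(250*4^1, 33760) = 1000
  i=2: min(250*4^2, 33760) = 4000
  i=3: min(250*4^3, 33760) = 16000
  i=4: min(250*4^4, 33760) = 33760
  i=5: min(250*4^5, 33760) = 33760
  i=6: min(250*4^6, 33760) = 33760
  i=7: min(250*4^7, 33760) = 33760
  i=8: min(250*4^8, 33760) = 33760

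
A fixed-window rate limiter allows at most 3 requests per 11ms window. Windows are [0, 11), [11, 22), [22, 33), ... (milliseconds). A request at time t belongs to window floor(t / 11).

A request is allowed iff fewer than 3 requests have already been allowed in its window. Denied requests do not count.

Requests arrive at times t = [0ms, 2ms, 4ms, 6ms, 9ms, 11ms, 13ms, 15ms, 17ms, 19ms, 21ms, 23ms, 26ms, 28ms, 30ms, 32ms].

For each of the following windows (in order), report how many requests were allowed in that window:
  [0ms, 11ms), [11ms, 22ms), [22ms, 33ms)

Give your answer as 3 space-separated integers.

Answer: 3 3 3

Derivation:
Processing requests:
  req#1 t=0ms (window 0): ALLOW
  req#2 t=2ms (window 0): ALLOW
  req#3 t=4ms (window 0): ALLOW
  req#4 t=6ms (window 0): DENY
  req#5 t=9ms (window 0): DENY
  req#6 t=11ms (window 1): ALLOW
  req#7 t=13ms (window 1): ALLOW
  req#8 t=15ms (window 1): ALLOW
  req#9 t=17ms (window 1): DENY
  req#10 t=19ms (window 1): DENY
  req#11 t=21ms (window 1): DENY
  req#12 t=23ms (window 2): ALLOW
  req#13 t=26ms (window 2): ALLOW
  req#14 t=28ms (window 2): ALLOW
  req#15 t=30ms (window 2): DENY
  req#16 t=32ms (window 2): DENY

Allowed counts by window: 3 3 3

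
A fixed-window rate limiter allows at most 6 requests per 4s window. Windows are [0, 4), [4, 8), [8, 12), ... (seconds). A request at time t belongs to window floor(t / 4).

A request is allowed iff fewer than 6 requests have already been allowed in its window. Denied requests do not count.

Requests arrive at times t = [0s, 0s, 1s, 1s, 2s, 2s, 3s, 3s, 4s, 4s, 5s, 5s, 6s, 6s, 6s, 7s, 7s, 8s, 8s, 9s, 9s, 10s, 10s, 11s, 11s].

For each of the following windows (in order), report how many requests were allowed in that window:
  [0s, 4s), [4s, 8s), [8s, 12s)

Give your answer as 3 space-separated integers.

Answer: 6 6 6

Derivation:
Processing requests:
  req#1 t=0s (window 0): ALLOW
  req#2 t=0s (window 0): ALLOW
  req#3 t=1s (window 0): ALLOW
  req#4 t=1s (window 0): ALLOW
  req#5 t=2s (window 0): ALLOW
  req#6 t=2s (window 0): ALLOW
  req#7 t=3s (window 0): DENY
  req#8 t=3s (window 0): DENY
  req#9 t=4s (window 1): ALLOW
  req#10 t=4s (window 1): ALLOW
  req#11 t=5s (window 1): ALLOW
  req#12 t=5s (window 1): ALLOW
  req#13 t=6s (window 1): ALLOW
  req#14 t=6s (window 1): ALLOW
  req#15 t=6s (window 1): DENY
  req#16 t=7s (window 1): DENY
  req#17 t=7s (window 1): DENY
  req#18 t=8s (window 2): ALLOW
  req#19 t=8s (window 2): ALLOW
  req#20 t=9s (window 2): ALLOW
  req#21 t=9s (window 2): ALLOW
  req#22 t=10s (window 2): ALLOW
  req#23 t=10s (window 2): ALLOW
  req#24 t=11s (window 2): DENY
  req#25 t=11s (window 2): DENY

Allowed counts by window: 6 6 6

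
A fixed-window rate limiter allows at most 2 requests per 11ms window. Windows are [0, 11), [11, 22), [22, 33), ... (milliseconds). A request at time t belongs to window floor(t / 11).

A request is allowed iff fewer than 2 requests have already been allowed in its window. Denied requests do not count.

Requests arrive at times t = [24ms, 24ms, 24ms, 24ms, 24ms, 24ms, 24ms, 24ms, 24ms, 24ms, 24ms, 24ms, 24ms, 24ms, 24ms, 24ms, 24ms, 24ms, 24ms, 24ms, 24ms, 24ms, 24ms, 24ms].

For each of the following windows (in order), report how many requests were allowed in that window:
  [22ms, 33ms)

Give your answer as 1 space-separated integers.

Answer: 2

Derivation:
Processing requests:
  req#1 t=24ms (window 2): ALLOW
  req#2 t=24ms (window 2): ALLOW
  req#3 t=24ms (window 2): DENY
  req#4 t=24ms (window 2): DENY
  req#5 t=24ms (window 2): DENY
  req#6 t=24ms (window 2): DENY
  req#7 t=24ms (window 2): DENY
  req#8 t=24ms (window 2): DENY
  req#9 t=24ms (window 2): DENY
  req#10 t=24ms (window 2): DENY
  req#11 t=24ms (window 2): DENY
  req#12 t=24ms (window 2): DENY
  req#13 t=24ms (window 2): DENY
  req#14 t=24ms (window 2): DENY
  req#15 t=24ms (window 2): DENY
  req#16 t=24ms (window 2): DENY
  req#17 t=24ms (window 2): DENY
  req#18 t=24ms (window 2): DENY
  req#19 t=24ms (window 2): DENY
  req#20 t=24ms (window 2): DENY
  req#21 t=24ms (window 2): DENY
  req#22 t=24ms (window 2): DENY
  req#23 t=24ms (window 2): DENY
  req#24 t=24ms (window 2): DENY

Allowed counts by window: 2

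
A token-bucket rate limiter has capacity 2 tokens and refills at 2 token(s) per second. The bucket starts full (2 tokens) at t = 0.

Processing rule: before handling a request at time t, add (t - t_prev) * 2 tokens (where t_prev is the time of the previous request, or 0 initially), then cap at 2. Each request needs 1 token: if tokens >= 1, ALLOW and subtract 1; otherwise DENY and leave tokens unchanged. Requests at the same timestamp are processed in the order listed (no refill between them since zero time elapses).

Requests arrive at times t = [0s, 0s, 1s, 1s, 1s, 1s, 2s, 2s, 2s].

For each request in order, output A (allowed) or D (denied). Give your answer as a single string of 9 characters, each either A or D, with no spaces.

Answer: AAAADDAAD

Derivation:
Simulating step by step:
  req#1 t=0s: ALLOW
  req#2 t=0s: ALLOW
  req#3 t=1s: ALLOW
  req#4 t=1s: ALLOW
  req#5 t=1s: DENY
  req#6 t=1s: DENY
  req#7 t=2s: ALLOW
  req#8 t=2s: ALLOW
  req#9 t=2s: DENY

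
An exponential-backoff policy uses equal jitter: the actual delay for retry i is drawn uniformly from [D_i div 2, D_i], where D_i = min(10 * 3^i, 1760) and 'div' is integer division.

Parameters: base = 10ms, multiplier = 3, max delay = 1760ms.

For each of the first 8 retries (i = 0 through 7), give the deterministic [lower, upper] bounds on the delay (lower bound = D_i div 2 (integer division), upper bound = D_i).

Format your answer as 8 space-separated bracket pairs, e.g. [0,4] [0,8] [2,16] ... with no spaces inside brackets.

Answer: [5,10] [15,30] [45,90] [135,270] [405,810] [880,1760] [880,1760] [880,1760]

Derivation:
Computing bounds per retry:
  i=0: D_i=min(10*3^0,1760)=10, bounds=[5,10]
  i=1: D_i=min(10*3^1,1760)=30, bounds=[15,30]
  i=2: D_i=min(10*3^2,1760)=90, bounds=[45,90]
  i=3: D_i=min(10*3^3,1760)=270, bounds=[135,270]
  i=4: D_i=min(10*3^4,1760)=810, bounds=[405,810]
  i=5: D_i=min(10*3^5,1760)=1760, bounds=[880,1760]
  i=6: D_i=min(10*3^6,1760)=1760, bounds=[880,1760]
  i=7: D_i=min(10*3^7,1760)=1760, bounds=[880,1760]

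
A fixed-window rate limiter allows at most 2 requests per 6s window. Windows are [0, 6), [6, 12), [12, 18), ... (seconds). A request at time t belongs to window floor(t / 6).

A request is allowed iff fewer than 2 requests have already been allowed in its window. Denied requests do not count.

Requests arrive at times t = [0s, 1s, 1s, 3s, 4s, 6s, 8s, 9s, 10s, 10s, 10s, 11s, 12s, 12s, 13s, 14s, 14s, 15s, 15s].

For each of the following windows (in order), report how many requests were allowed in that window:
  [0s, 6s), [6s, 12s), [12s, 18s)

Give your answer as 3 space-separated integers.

Answer: 2 2 2

Derivation:
Processing requests:
  req#1 t=0s (window 0): ALLOW
  req#2 t=1s (window 0): ALLOW
  req#3 t=1s (window 0): DENY
  req#4 t=3s (window 0): DENY
  req#5 t=4s (window 0): DENY
  req#6 t=6s (window 1): ALLOW
  req#7 t=8s (window 1): ALLOW
  req#8 t=9s (window 1): DENY
  req#9 t=10s (window 1): DENY
  req#10 t=10s (window 1): DENY
  req#11 t=10s (window 1): DENY
  req#12 t=11s (window 1): DENY
  req#13 t=12s (window 2): ALLOW
  req#14 t=12s (window 2): ALLOW
  req#15 t=13s (window 2): DENY
  req#16 t=14s (window 2): DENY
  req#17 t=14s (window 2): DENY
  req#18 t=15s (window 2): DENY
  req#19 t=15s (window 2): DENY

Allowed counts by window: 2 2 2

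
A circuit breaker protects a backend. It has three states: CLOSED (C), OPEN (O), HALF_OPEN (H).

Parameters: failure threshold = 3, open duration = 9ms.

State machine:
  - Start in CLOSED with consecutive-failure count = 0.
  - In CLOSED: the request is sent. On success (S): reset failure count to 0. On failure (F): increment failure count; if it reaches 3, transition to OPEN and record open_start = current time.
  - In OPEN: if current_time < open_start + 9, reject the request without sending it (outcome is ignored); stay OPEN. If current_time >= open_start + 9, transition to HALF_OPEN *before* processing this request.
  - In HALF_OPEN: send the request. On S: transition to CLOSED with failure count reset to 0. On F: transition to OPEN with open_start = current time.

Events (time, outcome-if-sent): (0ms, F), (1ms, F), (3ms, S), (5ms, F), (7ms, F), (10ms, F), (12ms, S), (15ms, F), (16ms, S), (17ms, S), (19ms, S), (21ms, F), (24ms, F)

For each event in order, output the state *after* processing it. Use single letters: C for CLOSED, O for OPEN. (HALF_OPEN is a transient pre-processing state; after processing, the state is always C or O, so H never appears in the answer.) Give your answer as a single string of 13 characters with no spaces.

State after each event:
  event#1 t=0ms outcome=F: state=CLOSED
  event#2 t=1ms outcome=F: state=CLOSED
  event#3 t=3ms outcome=S: state=CLOSED
  event#4 t=5ms outcome=F: state=CLOSED
  event#5 t=7ms outcome=F: state=CLOSED
  event#6 t=10ms outcome=F: state=OPEN
  event#7 t=12ms outcome=S: state=OPEN
  event#8 t=15ms outcome=F: state=OPEN
  event#9 t=16ms outcome=S: state=OPEN
  event#10 t=17ms outcome=S: state=OPEN
  event#11 t=19ms outcome=S: state=CLOSED
  event#12 t=21ms outcome=F: state=CLOSED
  event#13 t=24ms outcome=F: state=CLOSED

Answer: CCCCCOOOOOCCC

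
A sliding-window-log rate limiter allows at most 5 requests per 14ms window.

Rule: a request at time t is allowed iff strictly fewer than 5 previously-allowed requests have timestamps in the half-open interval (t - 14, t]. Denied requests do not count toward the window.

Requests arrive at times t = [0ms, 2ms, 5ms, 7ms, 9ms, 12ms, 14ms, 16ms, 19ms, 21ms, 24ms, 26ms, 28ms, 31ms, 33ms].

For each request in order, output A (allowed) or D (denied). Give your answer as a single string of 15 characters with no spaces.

Tracking allowed requests in the window:
  req#1 t=0ms: ALLOW
  req#2 t=2ms: ALLOW
  req#3 t=5ms: ALLOW
  req#4 t=7ms: ALLOW
  req#5 t=9ms: ALLOW
  req#6 t=12ms: DENY
  req#7 t=14ms: ALLOW
  req#8 t=16ms: ALLOW
  req#9 t=19ms: ALLOW
  req#10 t=21ms: ALLOW
  req#11 t=24ms: ALLOW
  req#12 t=26ms: DENY
  req#13 t=28ms: ALLOW
  req#14 t=31ms: ALLOW
  req#15 t=33ms: ALLOW

Answer: AAAAADAAAAADAAA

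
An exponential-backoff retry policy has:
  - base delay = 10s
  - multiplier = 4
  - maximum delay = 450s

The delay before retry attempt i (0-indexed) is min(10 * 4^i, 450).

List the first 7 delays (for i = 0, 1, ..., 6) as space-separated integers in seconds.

Computing each delay:
  i=0: min(10*4^0, 450) = 10
  i=1: min(10*4^1, 450) = 40
  i=2: min(10*4^2, 450) = 160
  i=3: min(10*4^3, 450) = 450
  i=4: min(10*4^4, 450) = 450
  i=5: min(10*4^5, 450) = 450
  i=6: min(10*4^6, 450) = 450

Answer: 10 40 160 450 450 450 450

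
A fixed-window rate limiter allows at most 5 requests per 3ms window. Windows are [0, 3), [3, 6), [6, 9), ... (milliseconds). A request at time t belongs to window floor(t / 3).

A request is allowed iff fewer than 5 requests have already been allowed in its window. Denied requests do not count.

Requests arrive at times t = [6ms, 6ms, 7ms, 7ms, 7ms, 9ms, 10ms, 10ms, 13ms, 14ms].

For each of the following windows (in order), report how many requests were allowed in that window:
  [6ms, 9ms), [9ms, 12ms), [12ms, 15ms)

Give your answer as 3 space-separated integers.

Processing requests:
  req#1 t=6ms (window 2): ALLOW
  req#2 t=6ms (window 2): ALLOW
  req#3 t=7ms (window 2): ALLOW
  req#4 t=7ms (window 2): ALLOW
  req#5 t=7ms (window 2): ALLOW
  req#6 t=9ms (window 3): ALLOW
  req#7 t=10ms (window 3): ALLOW
  req#8 t=10ms (window 3): ALLOW
  req#9 t=13ms (window 4): ALLOW
  req#10 t=14ms (window 4): ALLOW

Allowed counts by window: 5 3 2

Answer: 5 3 2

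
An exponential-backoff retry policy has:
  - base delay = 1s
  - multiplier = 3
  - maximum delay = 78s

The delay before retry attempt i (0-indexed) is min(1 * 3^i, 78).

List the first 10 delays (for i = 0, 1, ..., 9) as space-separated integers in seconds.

Answer: 1 3 9 27 78 78 78 78 78 78

Derivation:
Computing each delay:
  i=0: min(1*3^0, 78) = 1
  i=1: min(1*3^1, 78) = 3
  i=2: min(1*3^2, 78) = 9
  i=3: min(1*3^3, 78) = 27
  i=4: min(1*3^4, 78) = 78
  i=5: min(1*3^5, 78) = 78
  i=6: min(1*3^6, 78) = 78
  i=7: min(1*3^7, 78) = 78
  i=8: min(1*3^8, 78) = 78
  i=9: min(1*3^9, 78) = 78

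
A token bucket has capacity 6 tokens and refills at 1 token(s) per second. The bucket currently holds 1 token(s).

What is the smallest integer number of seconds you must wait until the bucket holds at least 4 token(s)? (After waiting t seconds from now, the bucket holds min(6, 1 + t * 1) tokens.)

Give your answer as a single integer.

Need 1 + t * 1 >= 4, so t >= 3/1.
Smallest integer t = ceil(3/1) = 3.

Answer: 3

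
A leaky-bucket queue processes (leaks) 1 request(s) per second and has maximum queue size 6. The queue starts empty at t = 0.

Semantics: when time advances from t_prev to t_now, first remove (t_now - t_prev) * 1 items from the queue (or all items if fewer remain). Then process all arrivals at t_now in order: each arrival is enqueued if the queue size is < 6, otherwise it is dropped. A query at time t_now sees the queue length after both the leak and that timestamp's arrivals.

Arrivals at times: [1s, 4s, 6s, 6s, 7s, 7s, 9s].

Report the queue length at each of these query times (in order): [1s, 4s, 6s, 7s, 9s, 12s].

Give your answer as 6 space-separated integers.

Queue lengths at query times:
  query t=1s: backlog = 1
  query t=4s: backlog = 1
  query t=6s: backlog = 2
  query t=7s: backlog = 3
  query t=9s: backlog = 2
  query t=12s: backlog = 0

Answer: 1 1 2 3 2 0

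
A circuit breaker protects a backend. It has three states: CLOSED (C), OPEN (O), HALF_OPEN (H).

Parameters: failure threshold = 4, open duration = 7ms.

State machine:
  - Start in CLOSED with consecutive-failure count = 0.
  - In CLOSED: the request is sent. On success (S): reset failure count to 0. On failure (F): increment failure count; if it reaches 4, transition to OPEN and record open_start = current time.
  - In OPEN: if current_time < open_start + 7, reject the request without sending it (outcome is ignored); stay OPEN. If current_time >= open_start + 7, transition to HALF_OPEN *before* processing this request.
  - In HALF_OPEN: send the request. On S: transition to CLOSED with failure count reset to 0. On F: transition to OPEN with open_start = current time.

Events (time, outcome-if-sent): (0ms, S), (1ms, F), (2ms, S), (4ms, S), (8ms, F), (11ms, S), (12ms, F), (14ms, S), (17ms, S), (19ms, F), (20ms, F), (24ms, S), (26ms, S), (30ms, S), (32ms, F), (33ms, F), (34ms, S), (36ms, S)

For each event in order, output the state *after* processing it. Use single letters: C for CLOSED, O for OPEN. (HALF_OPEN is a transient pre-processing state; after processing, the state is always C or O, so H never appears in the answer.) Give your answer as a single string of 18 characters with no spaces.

State after each event:
  event#1 t=0ms outcome=S: state=CLOSED
  event#2 t=1ms outcome=F: state=CLOSED
  event#3 t=2ms outcome=S: state=CLOSED
  event#4 t=4ms outcome=S: state=CLOSED
  event#5 t=8ms outcome=F: state=CLOSED
  event#6 t=11ms outcome=S: state=CLOSED
  event#7 t=12ms outcome=F: state=CLOSED
  event#8 t=14ms outcome=S: state=CLOSED
  event#9 t=17ms outcome=S: state=CLOSED
  event#10 t=19ms outcome=F: state=CLOSED
  event#11 t=20ms outcome=F: state=CLOSED
  event#12 t=24ms outcome=S: state=CLOSED
  event#13 t=26ms outcome=S: state=CLOSED
  event#14 t=30ms outcome=S: state=CLOSED
  event#15 t=32ms outcome=F: state=CLOSED
  event#16 t=33ms outcome=F: state=CLOSED
  event#17 t=34ms outcome=S: state=CLOSED
  event#18 t=36ms outcome=S: state=CLOSED

Answer: CCCCCCCCCCCCCCCCCC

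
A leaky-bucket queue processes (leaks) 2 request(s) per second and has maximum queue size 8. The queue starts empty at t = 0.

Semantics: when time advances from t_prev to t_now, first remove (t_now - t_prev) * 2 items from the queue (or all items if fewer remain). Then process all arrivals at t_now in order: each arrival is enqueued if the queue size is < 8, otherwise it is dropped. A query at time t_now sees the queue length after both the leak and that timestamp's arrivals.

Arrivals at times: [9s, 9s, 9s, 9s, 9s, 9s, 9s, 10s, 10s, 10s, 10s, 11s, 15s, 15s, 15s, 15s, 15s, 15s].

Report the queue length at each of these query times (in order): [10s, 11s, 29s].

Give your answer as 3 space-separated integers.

Answer: 8 7 0

Derivation:
Queue lengths at query times:
  query t=10s: backlog = 8
  query t=11s: backlog = 7
  query t=29s: backlog = 0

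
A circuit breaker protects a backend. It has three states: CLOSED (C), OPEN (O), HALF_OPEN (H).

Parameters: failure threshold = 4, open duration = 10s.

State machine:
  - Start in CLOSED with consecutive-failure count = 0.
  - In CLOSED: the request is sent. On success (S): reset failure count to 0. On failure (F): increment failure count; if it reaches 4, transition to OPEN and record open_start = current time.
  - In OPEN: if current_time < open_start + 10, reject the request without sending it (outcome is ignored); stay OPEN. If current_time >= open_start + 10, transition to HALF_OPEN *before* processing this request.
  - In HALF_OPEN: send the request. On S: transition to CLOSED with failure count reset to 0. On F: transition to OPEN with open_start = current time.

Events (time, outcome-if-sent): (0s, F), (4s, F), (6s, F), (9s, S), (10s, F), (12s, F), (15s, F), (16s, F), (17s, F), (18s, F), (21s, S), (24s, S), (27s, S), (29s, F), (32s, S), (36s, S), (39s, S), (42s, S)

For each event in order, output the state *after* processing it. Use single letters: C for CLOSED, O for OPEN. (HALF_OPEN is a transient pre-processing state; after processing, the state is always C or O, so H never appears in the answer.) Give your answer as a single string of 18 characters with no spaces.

State after each event:
  event#1 t=0s outcome=F: state=CLOSED
  event#2 t=4s outcome=F: state=CLOSED
  event#3 t=6s outcome=F: state=CLOSED
  event#4 t=9s outcome=S: state=CLOSED
  event#5 t=10s outcome=F: state=CLOSED
  event#6 t=12s outcome=F: state=CLOSED
  event#7 t=15s outcome=F: state=CLOSED
  event#8 t=16s outcome=F: state=OPEN
  event#9 t=17s outcome=F: state=OPEN
  event#10 t=18s outcome=F: state=OPEN
  event#11 t=21s outcome=S: state=OPEN
  event#12 t=24s outcome=S: state=OPEN
  event#13 t=27s outcome=S: state=CLOSED
  event#14 t=29s outcome=F: state=CLOSED
  event#15 t=32s outcome=S: state=CLOSED
  event#16 t=36s outcome=S: state=CLOSED
  event#17 t=39s outcome=S: state=CLOSED
  event#18 t=42s outcome=S: state=CLOSED

Answer: CCCCCCCOOOOOCCCCCC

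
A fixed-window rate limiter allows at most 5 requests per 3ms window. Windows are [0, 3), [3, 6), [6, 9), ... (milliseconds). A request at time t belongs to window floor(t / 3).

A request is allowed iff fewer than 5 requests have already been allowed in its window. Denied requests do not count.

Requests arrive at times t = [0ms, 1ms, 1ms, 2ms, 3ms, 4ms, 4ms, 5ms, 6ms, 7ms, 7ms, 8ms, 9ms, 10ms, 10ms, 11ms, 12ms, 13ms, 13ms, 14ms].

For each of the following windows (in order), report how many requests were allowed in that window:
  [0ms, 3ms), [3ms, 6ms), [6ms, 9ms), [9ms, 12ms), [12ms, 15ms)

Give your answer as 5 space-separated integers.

Answer: 4 4 4 4 4

Derivation:
Processing requests:
  req#1 t=0ms (window 0): ALLOW
  req#2 t=1ms (window 0): ALLOW
  req#3 t=1ms (window 0): ALLOW
  req#4 t=2ms (window 0): ALLOW
  req#5 t=3ms (window 1): ALLOW
  req#6 t=4ms (window 1): ALLOW
  req#7 t=4ms (window 1): ALLOW
  req#8 t=5ms (window 1): ALLOW
  req#9 t=6ms (window 2): ALLOW
  req#10 t=7ms (window 2): ALLOW
  req#11 t=7ms (window 2): ALLOW
  req#12 t=8ms (window 2): ALLOW
  req#13 t=9ms (window 3): ALLOW
  req#14 t=10ms (window 3): ALLOW
  req#15 t=10ms (window 3): ALLOW
  req#16 t=11ms (window 3): ALLOW
  req#17 t=12ms (window 4): ALLOW
  req#18 t=13ms (window 4): ALLOW
  req#19 t=13ms (window 4): ALLOW
  req#20 t=14ms (window 4): ALLOW

Allowed counts by window: 4 4 4 4 4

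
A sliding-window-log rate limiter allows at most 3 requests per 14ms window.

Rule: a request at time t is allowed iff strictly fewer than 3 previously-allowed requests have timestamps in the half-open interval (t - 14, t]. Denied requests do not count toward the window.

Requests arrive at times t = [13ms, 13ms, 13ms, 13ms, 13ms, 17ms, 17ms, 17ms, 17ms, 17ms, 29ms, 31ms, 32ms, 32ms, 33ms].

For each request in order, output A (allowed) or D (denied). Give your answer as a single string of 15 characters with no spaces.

Answer: AAADDDDDDDAAADD

Derivation:
Tracking allowed requests in the window:
  req#1 t=13ms: ALLOW
  req#2 t=13ms: ALLOW
  req#3 t=13ms: ALLOW
  req#4 t=13ms: DENY
  req#5 t=13ms: DENY
  req#6 t=17ms: DENY
  req#7 t=17ms: DENY
  req#8 t=17ms: DENY
  req#9 t=17ms: DENY
  req#10 t=17ms: DENY
  req#11 t=29ms: ALLOW
  req#12 t=31ms: ALLOW
  req#13 t=32ms: ALLOW
  req#14 t=32ms: DENY
  req#15 t=33ms: DENY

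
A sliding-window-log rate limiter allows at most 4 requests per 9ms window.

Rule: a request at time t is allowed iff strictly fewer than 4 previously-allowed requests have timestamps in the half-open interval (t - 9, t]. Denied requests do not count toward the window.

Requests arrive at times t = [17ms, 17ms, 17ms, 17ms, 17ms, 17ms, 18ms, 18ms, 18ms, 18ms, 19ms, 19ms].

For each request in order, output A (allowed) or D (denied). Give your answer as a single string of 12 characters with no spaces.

Answer: AAAADDDDDDDD

Derivation:
Tracking allowed requests in the window:
  req#1 t=17ms: ALLOW
  req#2 t=17ms: ALLOW
  req#3 t=17ms: ALLOW
  req#4 t=17ms: ALLOW
  req#5 t=17ms: DENY
  req#6 t=17ms: DENY
  req#7 t=18ms: DENY
  req#8 t=18ms: DENY
  req#9 t=18ms: DENY
  req#10 t=18ms: DENY
  req#11 t=19ms: DENY
  req#12 t=19ms: DENY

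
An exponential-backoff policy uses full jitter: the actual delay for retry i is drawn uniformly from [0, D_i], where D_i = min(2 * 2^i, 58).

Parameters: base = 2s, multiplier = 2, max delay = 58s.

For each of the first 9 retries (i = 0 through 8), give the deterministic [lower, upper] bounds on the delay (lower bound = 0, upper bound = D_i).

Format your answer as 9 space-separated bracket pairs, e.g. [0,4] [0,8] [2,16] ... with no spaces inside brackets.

Computing bounds per retry:
  i=0: D_i=min(2*2^0,58)=2, bounds=[0,2]
  i=1: D_i=min(2*2^1,58)=4, bounds=[0,4]
  i=2: D_i=min(2*2^2,58)=8, bounds=[0,8]
  i=3: D_i=min(2*2^3,58)=16, bounds=[0,16]
  i=4: D_i=min(2*2^4,58)=32, bounds=[0,32]
  i=5: D_i=min(2*2^5,58)=58, bounds=[0,58]
  i=6: D_i=min(2*2^6,58)=58, bounds=[0,58]
  i=7: D_i=min(2*2^7,58)=58, bounds=[0,58]
  i=8: D_i=min(2*2^8,58)=58, bounds=[0,58]

Answer: [0,2] [0,4] [0,8] [0,16] [0,32] [0,58] [0,58] [0,58] [0,58]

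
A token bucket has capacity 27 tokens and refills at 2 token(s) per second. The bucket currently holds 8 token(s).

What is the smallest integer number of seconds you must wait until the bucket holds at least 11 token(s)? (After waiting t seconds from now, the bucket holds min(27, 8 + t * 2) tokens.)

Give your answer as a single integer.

Need 8 + t * 2 >= 11, so t >= 3/2.
Smallest integer t = ceil(3/2) = 2.

Answer: 2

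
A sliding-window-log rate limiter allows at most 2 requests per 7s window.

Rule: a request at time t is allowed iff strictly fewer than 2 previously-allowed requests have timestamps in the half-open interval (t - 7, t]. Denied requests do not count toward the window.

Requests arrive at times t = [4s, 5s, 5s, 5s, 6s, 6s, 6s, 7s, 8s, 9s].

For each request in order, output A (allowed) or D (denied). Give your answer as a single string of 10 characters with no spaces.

Answer: AADDDDDDDD

Derivation:
Tracking allowed requests in the window:
  req#1 t=4s: ALLOW
  req#2 t=5s: ALLOW
  req#3 t=5s: DENY
  req#4 t=5s: DENY
  req#5 t=6s: DENY
  req#6 t=6s: DENY
  req#7 t=6s: DENY
  req#8 t=7s: DENY
  req#9 t=8s: DENY
  req#10 t=9s: DENY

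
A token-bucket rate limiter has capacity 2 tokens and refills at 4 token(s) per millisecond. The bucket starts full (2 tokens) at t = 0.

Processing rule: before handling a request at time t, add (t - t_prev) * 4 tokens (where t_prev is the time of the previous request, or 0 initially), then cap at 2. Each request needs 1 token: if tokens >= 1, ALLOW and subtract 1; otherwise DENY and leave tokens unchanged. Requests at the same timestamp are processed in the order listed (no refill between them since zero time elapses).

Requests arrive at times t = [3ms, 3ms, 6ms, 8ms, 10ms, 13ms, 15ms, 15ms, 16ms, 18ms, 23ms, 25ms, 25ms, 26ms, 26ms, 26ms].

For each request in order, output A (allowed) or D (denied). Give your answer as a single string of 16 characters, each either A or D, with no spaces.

Answer: AAAAAAAAAAAAAAAD

Derivation:
Simulating step by step:
  req#1 t=3ms: ALLOW
  req#2 t=3ms: ALLOW
  req#3 t=6ms: ALLOW
  req#4 t=8ms: ALLOW
  req#5 t=10ms: ALLOW
  req#6 t=13ms: ALLOW
  req#7 t=15ms: ALLOW
  req#8 t=15ms: ALLOW
  req#9 t=16ms: ALLOW
  req#10 t=18ms: ALLOW
  req#11 t=23ms: ALLOW
  req#12 t=25ms: ALLOW
  req#13 t=25ms: ALLOW
  req#14 t=26ms: ALLOW
  req#15 t=26ms: ALLOW
  req#16 t=26ms: DENY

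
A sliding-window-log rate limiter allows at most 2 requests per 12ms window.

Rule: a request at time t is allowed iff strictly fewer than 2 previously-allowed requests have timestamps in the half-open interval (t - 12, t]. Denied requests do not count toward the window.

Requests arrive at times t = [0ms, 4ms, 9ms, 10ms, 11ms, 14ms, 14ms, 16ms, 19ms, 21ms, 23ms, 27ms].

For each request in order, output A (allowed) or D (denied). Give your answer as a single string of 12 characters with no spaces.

Answer: AADDDADADDDA

Derivation:
Tracking allowed requests in the window:
  req#1 t=0ms: ALLOW
  req#2 t=4ms: ALLOW
  req#3 t=9ms: DENY
  req#4 t=10ms: DENY
  req#5 t=11ms: DENY
  req#6 t=14ms: ALLOW
  req#7 t=14ms: DENY
  req#8 t=16ms: ALLOW
  req#9 t=19ms: DENY
  req#10 t=21ms: DENY
  req#11 t=23ms: DENY
  req#12 t=27ms: ALLOW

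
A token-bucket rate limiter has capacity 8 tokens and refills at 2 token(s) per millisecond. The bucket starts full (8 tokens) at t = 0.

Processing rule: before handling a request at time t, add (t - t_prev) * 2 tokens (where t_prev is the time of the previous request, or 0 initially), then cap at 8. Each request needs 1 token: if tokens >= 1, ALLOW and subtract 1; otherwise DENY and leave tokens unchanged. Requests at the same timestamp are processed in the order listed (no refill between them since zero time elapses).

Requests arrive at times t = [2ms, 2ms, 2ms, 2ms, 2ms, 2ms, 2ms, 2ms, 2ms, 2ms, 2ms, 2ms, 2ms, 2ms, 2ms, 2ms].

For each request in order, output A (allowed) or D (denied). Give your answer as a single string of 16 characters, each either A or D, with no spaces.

Simulating step by step:
  req#1 t=2ms: ALLOW
  req#2 t=2ms: ALLOW
  req#3 t=2ms: ALLOW
  req#4 t=2ms: ALLOW
  req#5 t=2ms: ALLOW
  req#6 t=2ms: ALLOW
  req#7 t=2ms: ALLOW
  req#8 t=2ms: ALLOW
  req#9 t=2ms: DENY
  req#10 t=2ms: DENY
  req#11 t=2ms: DENY
  req#12 t=2ms: DENY
  req#13 t=2ms: DENY
  req#14 t=2ms: DENY
  req#15 t=2ms: DENY
  req#16 t=2ms: DENY

Answer: AAAAAAAADDDDDDDD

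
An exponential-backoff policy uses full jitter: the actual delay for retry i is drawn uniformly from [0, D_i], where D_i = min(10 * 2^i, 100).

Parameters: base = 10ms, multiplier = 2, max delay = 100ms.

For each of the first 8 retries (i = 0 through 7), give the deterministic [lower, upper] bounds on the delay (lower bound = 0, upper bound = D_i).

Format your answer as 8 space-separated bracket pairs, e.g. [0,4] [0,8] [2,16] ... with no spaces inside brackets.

Answer: [0,10] [0,20] [0,40] [0,80] [0,100] [0,100] [0,100] [0,100]

Derivation:
Computing bounds per retry:
  i=0: D_i=min(10*2^0,100)=10, bounds=[0,10]
  i=1: D_i=min(10*2^1,100)=20, bounds=[0,20]
  i=2: D_i=min(10*2^2,100)=40, bounds=[0,40]
  i=3: D_i=min(10*2^3,100)=80, bounds=[0,80]
  i=4: D_i=min(10*2^4,100)=100, bounds=[0,100]
  i=5: D_i=min(10*2^5,100)=100, bounds=[0,100]
  i=6: D_i=min(10*2^6,100)=100, bounds=[0,100]
  i=7: D_i=min(10*2^7,100)=100, bounds=[0,100]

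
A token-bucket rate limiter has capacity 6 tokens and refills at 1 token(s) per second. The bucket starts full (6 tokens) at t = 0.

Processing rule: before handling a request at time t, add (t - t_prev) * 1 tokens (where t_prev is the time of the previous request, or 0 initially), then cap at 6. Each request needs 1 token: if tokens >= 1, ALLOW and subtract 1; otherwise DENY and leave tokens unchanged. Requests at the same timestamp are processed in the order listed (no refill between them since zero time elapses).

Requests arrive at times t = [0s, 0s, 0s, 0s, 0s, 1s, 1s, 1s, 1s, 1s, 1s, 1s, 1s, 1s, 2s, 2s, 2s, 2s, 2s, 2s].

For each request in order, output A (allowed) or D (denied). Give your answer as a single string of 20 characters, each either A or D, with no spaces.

Simulating step by step:
  req#1 t=0s: ALLOW
  req#2 t=0s: ALLOW
  req#3 t=0s: ALLOW
  req#4 t=0s: ALLOW
  req#5 t=0s: ALLOW
  req#6 t=1s: ALLOW
  req#7 t=1s: ALLOW
  req#8 t=1s: DENY
  req#9 t=1s: DENY
  req#10 t=1s: DENY
  req#11 t=1s: DENY
  req#12 t=1s: DENY
  req#13 t=1s: DENY
  req#14 t=1s: DENY
  req#15 t=2s: ALLOW
  req#16 t=2s: DENY
  req#17 t=2s: DENY
  req#18 t=2s: DENY
  req#19 t=2s: DENY
  req#20 t=2s: DENY

Answer: AAAAAAADDDDDDDADDDDD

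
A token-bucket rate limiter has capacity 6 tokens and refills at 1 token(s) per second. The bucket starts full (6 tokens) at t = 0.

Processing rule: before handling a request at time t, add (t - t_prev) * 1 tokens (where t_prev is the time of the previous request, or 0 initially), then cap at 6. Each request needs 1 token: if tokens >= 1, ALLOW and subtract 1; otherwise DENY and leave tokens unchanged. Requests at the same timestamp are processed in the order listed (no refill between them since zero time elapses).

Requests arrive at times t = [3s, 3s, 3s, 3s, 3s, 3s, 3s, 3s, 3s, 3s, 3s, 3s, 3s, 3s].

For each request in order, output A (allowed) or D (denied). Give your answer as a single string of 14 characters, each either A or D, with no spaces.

Simulating step by step:
  req#1 t=3s: ALLOW
  req#2 t=3s: ALLOW
  req#3 t=3s: ALLOW
  req#4 t=3s: ALLOW
  req#5 t=3s: ALLOW
  req#6 t=3s: ALLOW
  req#7 t=3s: DENY
  req#8 t=3s: DENY
  req#9 t=3s: DENY
  req#10 t=3s: DENY
  req#11 t=3s: DENY
  req#12 t=3s: DENY
  req#13 t=3s: DENY
  req#14 t=3s: DENY

Answer: AAAAAADDDDDDDD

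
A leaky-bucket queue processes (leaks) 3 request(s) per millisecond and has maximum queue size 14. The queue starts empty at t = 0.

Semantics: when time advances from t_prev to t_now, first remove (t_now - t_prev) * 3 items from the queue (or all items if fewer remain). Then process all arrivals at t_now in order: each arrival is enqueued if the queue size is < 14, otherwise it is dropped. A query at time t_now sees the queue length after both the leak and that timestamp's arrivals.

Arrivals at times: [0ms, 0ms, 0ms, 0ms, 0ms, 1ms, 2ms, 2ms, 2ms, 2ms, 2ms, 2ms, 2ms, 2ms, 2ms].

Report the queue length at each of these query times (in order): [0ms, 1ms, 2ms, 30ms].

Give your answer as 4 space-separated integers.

Answer: 5 3 9 0

Derivation:
Queue lengths at query times:
  query t=0ms: backlog = 5
  query t=1ms: backlog = 3
  query t=2ms: backlog = 9
  query t=30ms: backlog = 0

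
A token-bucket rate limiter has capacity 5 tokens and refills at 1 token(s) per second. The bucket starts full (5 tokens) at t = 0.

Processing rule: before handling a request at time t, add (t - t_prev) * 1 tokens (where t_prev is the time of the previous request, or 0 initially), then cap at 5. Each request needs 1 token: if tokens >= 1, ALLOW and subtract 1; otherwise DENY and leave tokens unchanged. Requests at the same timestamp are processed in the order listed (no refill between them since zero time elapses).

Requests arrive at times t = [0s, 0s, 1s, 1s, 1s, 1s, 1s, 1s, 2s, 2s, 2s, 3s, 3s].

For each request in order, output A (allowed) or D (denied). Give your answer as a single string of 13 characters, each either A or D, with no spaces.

Simulating step by step:
  req#1 t=0s: ALLOW
  req#2 t=0s: ALLOW
  req#3 t=1s: ALLOW
  req#4 t=1s: ALLOW
  req#5 t=1s: ALLOW
  req#6 t=1s: ALLOW
  req#7 t=1s: DENY
  req#8 t=1s: DENY
  req#9 t=2s: ALLOW
  req#10 t=2s: DENY
  req#11 t=2s: DENY
  req#12 t=3s: ALLOW
  req#13 t=3s: DENY

Answer: AAAAAADDADDAD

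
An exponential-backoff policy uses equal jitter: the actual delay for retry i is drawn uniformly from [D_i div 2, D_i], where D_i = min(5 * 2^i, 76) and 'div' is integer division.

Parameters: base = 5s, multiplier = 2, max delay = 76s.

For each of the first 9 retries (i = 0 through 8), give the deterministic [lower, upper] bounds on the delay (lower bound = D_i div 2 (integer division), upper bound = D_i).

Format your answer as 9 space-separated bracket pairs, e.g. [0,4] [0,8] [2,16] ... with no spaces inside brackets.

Computing bounds per retry:
  i=0: D_i=min(5*2^0,76)=5, bounds=[2,5]
  i=1: D_i=min(5*2^1,76)=10, bounds=[5,10]
  i=2: D_i=min(5*2^2,76)=20, bounds=[10,20]
  i=3: D_i=min(5*2^3,76)=40, bounds=[20,40]
  i=4: D_i=min(5*2^4,76)=76, bounds=[38,76]
  i=5: D_i=min(5*2^5,76)=76, bounds=[38,76]
  i=6: D_i=min(5*2^6,76)=76, bounds=[38,76]
  i=7: D_i=min(5*2^7,76)=76, bounds=[38,76]
  i=8: D_i=min(5*2^8,76)=76, bounds=[38,76]

Answer: [2,5] [5,10] [10,20] [20,40] [38,76] [38,76] [38,76] [38,76] [38,76]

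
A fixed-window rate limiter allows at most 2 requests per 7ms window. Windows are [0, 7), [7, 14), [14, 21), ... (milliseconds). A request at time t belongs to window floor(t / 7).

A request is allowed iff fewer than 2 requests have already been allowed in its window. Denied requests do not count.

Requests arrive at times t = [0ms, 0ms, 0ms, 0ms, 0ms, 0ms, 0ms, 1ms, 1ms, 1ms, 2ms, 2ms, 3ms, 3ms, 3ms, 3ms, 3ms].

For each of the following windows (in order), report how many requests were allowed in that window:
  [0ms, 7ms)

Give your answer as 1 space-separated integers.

Answer: 2

Derivation:
Processing requests:
  req#1 t=0ms (window 0): ALLOW
  req#2 t=0ms (window 0): ALLOW
  req#3 t=0ms (window 0): DENY
  req#4 t=0ms (window 0): DENY
  req#5 t=0ms (window 0): DENY
  req#6 t=0ms (window 0): DENY
  req#7 t=0ms (window 0): DENY
  req#8 t=1ms (window 0): DENY
  req#9 t=1ms (window 0): DENY
  req#10 t=1ms (window 0): DENY
  req#11 t=2ms (window 0): DENY
  req#12 t=2ms (window 0): DENY
  req#13 t=3ms (window 0): DENY
  req#14 t=3ms (window 0): DENY
  req#15 t=3ms (window 0): DENY
  req#16 t=3ms (window 0): DENY
  req#17 t=3ms (window 0): DENY

Allowed counts by window: 2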